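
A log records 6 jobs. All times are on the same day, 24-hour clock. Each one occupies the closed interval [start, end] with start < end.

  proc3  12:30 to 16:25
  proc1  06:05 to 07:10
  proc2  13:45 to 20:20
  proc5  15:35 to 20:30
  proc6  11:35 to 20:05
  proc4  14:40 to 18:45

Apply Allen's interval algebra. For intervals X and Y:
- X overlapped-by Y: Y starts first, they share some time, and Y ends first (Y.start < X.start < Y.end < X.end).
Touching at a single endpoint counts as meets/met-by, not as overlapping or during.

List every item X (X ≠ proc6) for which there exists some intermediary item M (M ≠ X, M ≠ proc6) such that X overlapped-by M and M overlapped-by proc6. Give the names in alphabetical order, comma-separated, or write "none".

Target proc6 = [11:35, 20:05].
Intermediaries M with M overlapped-by proc6: proc2, proc5.
Via proc2 — items with X overlapped-by proc2: proc5.
Via proc5 — items with X overlapped-by proc5: none.
Union: proc5.

proc5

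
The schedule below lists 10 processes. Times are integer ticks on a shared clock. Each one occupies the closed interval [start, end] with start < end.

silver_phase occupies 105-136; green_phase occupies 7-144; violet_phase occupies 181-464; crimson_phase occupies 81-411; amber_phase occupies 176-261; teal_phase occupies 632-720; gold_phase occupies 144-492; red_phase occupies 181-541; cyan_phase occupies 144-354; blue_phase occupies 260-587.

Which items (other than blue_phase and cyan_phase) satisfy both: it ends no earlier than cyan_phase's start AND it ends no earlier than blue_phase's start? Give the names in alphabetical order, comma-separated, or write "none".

amber_phase, crimson_phase, gold_phase, red_phase, teal_phase, violet_phase

Conditions: its end is no earlier than cyan_phase's start (X.end >= 144) AND its end is no earlier than blue_phase's start (X.end >= 260).
amber_phase: end 261 >= 144? ✓; end 261 >= 260? ✓ → yes.
crimson_phase: end 411 >= 144? ✓; end 411 >= 260? ✓ → yes.
gold_phase: end 492 >= 144? ✓; end 492 >= 260? ✓ → yes.
green_phase: end 144 >= 144? ✓; end 144 >= 260? ✗ → no.
red_phase: end 541 >= 144? ✓; end 541 >= 260? ✓ → yes.
silver_phase: end 136 >= 144? ✗; end 136 >= 260? ✗ → no.
teal_phase: end 720 >= 144? ✓; end 720 >= 260? ✓ → yes.
violet_phase: end 464 >= 144? ✓; end 464 >= 260? ✓ → yes.
Result: amber_phase, crimson_phase, gold_phase, red_phase, teal_phase, violet_phase.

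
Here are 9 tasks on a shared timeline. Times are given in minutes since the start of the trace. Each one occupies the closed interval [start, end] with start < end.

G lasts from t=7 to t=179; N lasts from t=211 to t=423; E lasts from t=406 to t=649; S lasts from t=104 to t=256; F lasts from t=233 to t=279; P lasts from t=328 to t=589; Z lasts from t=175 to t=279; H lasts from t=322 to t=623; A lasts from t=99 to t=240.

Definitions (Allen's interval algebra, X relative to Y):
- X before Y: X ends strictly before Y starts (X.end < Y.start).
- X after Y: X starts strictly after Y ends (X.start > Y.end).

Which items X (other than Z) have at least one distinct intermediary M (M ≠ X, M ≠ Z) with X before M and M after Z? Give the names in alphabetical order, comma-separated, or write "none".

A, F, G, S

Target Z = [t=175, t=279].
Intermediaries M with M after Z: E, H, P.
Via E — items with X before E: A, F, G, S.
Via H — items with X before H: A, F, G, S.
Via P — items with X before P: A, F, G, S.
Union: A, F, G, S.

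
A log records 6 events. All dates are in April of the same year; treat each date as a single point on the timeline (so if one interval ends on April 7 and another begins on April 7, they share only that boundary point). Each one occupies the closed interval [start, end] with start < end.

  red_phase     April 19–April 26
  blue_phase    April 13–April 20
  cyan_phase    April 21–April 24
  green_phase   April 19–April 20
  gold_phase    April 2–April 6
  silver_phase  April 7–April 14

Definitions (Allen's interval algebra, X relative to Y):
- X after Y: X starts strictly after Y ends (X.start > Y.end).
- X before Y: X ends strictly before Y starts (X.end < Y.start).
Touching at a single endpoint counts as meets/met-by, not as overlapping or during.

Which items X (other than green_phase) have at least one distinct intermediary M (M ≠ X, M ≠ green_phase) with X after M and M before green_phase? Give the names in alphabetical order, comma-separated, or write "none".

blue_phase, cyan_phase, red_phase, silver_phase

Target green_phase = [April 19, April 20].
Intermediaries M with M before green_phase: gold_phase, silver_phase.
Via gold_phase — items with X after gold_phase: blue_phase, cyan_phase, red_phase, silver_phase.
Via silver_phase — items with X after silver_phase: cyan_phase, red_phase.
Union: blue_phase, cyan_phase, red_phase, silver_phase.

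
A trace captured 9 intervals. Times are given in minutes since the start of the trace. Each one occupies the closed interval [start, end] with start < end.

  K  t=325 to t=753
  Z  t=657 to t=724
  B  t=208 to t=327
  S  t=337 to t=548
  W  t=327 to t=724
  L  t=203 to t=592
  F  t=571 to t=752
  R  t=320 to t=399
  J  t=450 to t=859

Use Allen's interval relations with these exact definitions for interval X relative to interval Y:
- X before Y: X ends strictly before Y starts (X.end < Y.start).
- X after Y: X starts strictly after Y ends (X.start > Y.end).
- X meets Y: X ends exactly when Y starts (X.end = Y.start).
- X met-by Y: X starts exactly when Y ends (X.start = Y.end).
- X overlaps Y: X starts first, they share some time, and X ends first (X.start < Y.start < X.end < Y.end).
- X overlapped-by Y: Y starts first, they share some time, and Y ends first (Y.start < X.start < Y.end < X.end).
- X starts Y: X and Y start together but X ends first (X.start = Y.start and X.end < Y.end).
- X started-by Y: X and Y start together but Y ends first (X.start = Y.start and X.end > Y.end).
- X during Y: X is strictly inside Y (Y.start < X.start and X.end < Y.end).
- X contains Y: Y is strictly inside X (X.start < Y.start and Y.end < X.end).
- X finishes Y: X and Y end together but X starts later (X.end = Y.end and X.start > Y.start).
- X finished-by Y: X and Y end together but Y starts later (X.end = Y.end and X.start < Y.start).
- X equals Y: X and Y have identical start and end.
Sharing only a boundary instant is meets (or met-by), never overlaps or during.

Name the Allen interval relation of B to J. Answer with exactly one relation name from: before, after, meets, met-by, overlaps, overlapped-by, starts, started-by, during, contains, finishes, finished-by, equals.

B = [t=208, t=327]; J = [t=450, t=859].
Compare endpoints: B.start < J.start, B.start < J.end, B.end < J.start, B.end < J.end.
That pattern is 'before'.

before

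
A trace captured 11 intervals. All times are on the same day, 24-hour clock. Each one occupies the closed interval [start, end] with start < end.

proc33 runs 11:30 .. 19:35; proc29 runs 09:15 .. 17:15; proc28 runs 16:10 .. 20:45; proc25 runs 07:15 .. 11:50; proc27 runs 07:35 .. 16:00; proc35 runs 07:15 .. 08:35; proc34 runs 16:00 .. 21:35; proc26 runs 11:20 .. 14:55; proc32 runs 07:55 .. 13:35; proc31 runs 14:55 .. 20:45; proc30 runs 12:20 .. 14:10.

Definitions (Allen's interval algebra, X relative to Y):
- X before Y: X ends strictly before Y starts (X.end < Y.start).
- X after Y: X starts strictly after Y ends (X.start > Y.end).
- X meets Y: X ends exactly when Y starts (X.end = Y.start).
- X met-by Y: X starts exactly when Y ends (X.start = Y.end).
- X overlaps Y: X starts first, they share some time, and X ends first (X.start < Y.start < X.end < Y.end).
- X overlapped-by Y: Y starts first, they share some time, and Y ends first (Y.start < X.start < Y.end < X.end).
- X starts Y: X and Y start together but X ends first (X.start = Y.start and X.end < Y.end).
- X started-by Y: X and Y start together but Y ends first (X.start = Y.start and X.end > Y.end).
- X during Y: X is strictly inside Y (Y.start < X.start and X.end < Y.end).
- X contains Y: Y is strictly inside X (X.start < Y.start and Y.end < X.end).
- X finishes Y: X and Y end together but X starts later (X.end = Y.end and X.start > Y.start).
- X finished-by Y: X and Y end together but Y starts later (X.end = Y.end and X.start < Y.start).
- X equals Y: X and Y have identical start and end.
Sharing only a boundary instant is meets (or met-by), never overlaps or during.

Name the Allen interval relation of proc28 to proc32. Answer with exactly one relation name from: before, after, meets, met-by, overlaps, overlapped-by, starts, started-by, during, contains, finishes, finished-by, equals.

after

proc28 = [16:10, 20:45]; proc32 = [07:55, 13:35].
Compare endpoints: proc28.start > proc32.start, proc28.start > proc32.end, proc28.end > proc32.start, proc28.end > proc32.end.
That pattern is 'after'.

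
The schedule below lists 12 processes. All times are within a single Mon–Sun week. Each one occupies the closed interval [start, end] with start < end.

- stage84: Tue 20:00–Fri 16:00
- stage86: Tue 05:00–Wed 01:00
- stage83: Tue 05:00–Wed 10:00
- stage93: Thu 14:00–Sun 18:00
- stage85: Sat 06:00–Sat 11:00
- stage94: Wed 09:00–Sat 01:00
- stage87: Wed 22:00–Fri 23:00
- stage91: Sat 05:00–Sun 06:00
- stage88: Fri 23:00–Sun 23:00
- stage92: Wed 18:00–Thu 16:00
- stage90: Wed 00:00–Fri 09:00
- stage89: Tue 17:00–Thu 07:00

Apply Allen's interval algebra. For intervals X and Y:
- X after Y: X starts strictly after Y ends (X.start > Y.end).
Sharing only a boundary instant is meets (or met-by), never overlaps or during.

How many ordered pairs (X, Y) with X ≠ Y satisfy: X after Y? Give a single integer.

Checking all 132 ordered pairs for relation 'after'; matching pairs in alphabetical order:
(stage85, stage83): stage85 after stage83 ✓
(stage85, stage84): stage85 after stage84 ✓
(stage85, stage86): stage85 after stage86 ✓
(stage85, stage87): stage85 after stage87 ✓
(stage85, stage89): stage85 after stage89 ✓
(stage85, stage90): stage85 after stage90 ✓
(stage85, stage92): stage85 after stage92 ✓
(stage85, stage94): stage85 after stage94 ✓
(stage87, stage83): stage87 after stage83 ✓
(stage87, stage86): stage87 after stage86 ✓
(stage88, stage83): stage88 after stage83 ✓
(stage88, stage84): stage88 after stage84 ✓
(stage88, stage86): stage88 after stage86 ✓
(stage88, stage89): stage88 after stage89 ✓
(stage88, stage90): stage88 after stage90 ✓
(stage88, stage92): stage88 after stage92 ✓
(stage91, stage83): stage91 after stage83 ✓
(stage91, stage84): stage91 after stage84 ✓
(stage91, stage86): stage91 after stage86 ✓
(stage91, stage87): stage91 after stage87 ✓
(stage91, stage89): stage91 after stage89 ✓
(stage91, stage90): stage91 after stage90 ✓
(stage91, stage92): stage91 after stage92 ✓
(stage91, stage94): stage91 after stage94 ✓
... plus 6 further pairs not listed.
Count: 30.

30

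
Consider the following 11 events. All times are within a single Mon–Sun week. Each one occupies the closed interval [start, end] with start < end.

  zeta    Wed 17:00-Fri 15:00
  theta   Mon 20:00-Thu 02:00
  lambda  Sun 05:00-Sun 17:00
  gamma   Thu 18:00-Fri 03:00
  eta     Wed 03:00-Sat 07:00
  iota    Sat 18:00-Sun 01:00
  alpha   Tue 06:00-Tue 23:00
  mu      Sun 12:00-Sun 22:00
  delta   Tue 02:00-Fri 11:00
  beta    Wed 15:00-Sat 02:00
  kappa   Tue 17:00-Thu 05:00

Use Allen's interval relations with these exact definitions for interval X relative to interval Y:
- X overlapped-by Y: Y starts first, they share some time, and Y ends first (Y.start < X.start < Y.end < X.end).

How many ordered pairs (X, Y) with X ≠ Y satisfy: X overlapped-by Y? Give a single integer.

Checking all 110 ordered pairs for relation 'overlapped-by'; matching pairs in alphabetical order:
(beta, delta): beta overlapped-by delta ✓
(beta, kappa): beta overlapped-by kappa ✓
(beta, theta): beta overlapped-by theta ✓
(delta, theta): delta overlapped-by theta ✓
(eta, delta): eta overlapped-by delta ✓
(eta, kappa): eta overlapped-by kappa ✓
(eta, theta): eta overlapped-by theta ✓
(kappa, alpha): kappa overlapped-by alpha ✓
(kappa, theta): kappa overlapped-by theta ✓
(mu, lambda): mu overlapped-by lambda ✓
(zeta, delta): zeta overlapped-by delta ✓
(zeta, kappa): zeta overlapped-by kappa ✓
(zeta, theta): zeta overlapped-by theta ✓
Count: 13.

13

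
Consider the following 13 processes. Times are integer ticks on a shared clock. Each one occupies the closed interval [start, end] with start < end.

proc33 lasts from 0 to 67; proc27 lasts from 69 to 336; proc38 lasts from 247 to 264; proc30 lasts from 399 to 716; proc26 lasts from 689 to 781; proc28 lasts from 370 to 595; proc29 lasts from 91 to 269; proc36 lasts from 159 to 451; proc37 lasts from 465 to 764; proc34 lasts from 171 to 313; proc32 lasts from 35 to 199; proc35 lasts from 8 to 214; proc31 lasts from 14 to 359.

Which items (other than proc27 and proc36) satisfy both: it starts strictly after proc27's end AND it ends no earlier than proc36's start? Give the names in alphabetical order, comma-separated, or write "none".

Conditions: its start is strictly after proc27's end (X.start > 336) AND its end is no earlier than proc36's start (X.end >= 159).
proc26: start 689 > 336? ✓; end 781 >= 159? ✓ → yes.
proc28: start 370 > 336? ✓; end 595 >= 159? ✓ → yes.
proc29: start 91 > 336? ✗; end 269 >= 159? ✓ → no.
proc30: start 399 > 336? ✓; end 716 >= 159? ✓ → yes.
proc31: start 14 > 336? ✗; end 359 >= 159? ✓ → no.
proc32: start 35 > 336? ✗; end 199 >= 159? ✓ → no.
proc33: start 0 > 336? ✗; end 67 >= 159? ✗ → no.
proc34: start 171 > 336? ✗; end 313 >= 159? ✓ → no.
proc35: start 8 > 336? ✗; end 214 >= 159? ✓ → no.
proc37: start 465 > 336? ✓; end 764 >= 159? ✓ → yes.
proc38: start 247 > 336? ✗; end 264 >= 159? ✓ → no.
Result: proc26, proc28, proc30, proc37.

proc26, proc28, proc30, proc37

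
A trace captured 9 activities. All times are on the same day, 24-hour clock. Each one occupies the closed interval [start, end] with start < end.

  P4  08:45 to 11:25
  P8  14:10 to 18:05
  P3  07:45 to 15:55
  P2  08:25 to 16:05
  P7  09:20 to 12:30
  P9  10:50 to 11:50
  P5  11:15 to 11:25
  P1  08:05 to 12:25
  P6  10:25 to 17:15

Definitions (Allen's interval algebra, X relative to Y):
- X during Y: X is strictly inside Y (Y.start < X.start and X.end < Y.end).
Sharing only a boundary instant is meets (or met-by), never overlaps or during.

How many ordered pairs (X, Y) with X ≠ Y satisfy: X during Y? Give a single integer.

Checking all 72 ordered pairs for relation 'during'; matching pairs in alphabetical order:
(P1, P3): P1 during P3 ✓
(P4, P1): P4 during P1 ✓
(P4, P2): P4 during P2 ✓
(P4, P3): P4 during P3 ✓
(P5, P1): P5 during P1 ✓
(P5, P2): P5 during P2 ✓
(P5, P3): P5 during P3 ✓
(P5, P6): P5 during P6 ✓
(P5, P7): P5 during P7 ✓
(P5, P9): P5 during P9 ✓
(P7, P2): P7 during P2 ✓
(P7, P3): P7 during P3 ✓
(P9, P1): P9 during P1 ✓
(P9, P2): P9 during P2 ✓
(P9, P3): P9 during P3 ✓
(P9, P6): P9 during P6 ✓
(P9, P7): P9 during P7 ✓
Count: 17.

17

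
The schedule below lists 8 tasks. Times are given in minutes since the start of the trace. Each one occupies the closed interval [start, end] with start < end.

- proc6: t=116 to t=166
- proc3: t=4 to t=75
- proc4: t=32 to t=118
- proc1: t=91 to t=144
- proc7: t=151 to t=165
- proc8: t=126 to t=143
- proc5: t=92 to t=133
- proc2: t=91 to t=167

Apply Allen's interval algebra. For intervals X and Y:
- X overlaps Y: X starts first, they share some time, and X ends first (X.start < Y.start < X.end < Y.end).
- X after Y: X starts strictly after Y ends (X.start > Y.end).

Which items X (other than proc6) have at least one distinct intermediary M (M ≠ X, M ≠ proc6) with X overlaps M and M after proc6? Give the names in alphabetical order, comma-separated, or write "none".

Target proc6 = [t=116, t=166].
Intermediaries M with M after proc6: none.
Union: none.

none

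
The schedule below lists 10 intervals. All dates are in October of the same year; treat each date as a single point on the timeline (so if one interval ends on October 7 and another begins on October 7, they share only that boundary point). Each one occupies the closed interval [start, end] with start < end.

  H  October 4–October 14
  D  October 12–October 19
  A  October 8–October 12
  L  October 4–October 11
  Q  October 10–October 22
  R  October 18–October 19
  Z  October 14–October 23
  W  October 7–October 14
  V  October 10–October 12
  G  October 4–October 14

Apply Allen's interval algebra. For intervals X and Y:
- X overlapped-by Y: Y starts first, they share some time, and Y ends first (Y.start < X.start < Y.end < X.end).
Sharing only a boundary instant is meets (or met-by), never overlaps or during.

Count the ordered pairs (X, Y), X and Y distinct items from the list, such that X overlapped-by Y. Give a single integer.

Checking all 90 ordered pairs for relation 'overlapped-by'; matching pairs in alphabetical order:
(A, L): A overlapped-by L ✓
(D, G): D overlapped-by G ✓
(D, H): D overlapped-by H ✓
(D, W): D overlapped-by W ✓
(Q, A): Q overlapped-by A ✓
(Q, G): Q overlapped-by G ✓
(Q, H): Q overlapped-by H ✓
(Q, L): Q overlapped-by L ✓
(Q, W): Q overlapped-by W ✓
(V, L): V overlapped-by L ✓
(W, L): W overlapped-by L ✓
(Z, D): Z overlapped-by D ✓
(Z, Q): Z overlapped-by Q ✓
Count: 13.

13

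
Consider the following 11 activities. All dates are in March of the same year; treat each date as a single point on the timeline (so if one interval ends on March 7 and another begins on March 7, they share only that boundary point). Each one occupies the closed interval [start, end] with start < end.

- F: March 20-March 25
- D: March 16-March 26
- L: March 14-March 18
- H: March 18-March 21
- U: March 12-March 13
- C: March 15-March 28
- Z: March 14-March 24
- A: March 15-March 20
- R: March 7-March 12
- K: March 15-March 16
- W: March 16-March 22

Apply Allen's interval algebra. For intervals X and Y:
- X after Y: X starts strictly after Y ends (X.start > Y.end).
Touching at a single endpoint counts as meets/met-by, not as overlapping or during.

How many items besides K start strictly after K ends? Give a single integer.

2

Target K = [March 15, March 16].
A [March 15, March 20] → started-by → no.
C [March 15, March 28] → started-by → no.
D [March 16, March 26] → met-by → no.
F [March 20, March 25] → after → counts.
H [March 18, March 21] → after → counts.
L [March 14, March 18] → contains → no.
R [March 7, March 12] → before → no.
U [March 12, March 13] → before → no.
W [March 16, March 22] → met-by → no.
Z [March 14, March 24] → contains → no.
Total: 2.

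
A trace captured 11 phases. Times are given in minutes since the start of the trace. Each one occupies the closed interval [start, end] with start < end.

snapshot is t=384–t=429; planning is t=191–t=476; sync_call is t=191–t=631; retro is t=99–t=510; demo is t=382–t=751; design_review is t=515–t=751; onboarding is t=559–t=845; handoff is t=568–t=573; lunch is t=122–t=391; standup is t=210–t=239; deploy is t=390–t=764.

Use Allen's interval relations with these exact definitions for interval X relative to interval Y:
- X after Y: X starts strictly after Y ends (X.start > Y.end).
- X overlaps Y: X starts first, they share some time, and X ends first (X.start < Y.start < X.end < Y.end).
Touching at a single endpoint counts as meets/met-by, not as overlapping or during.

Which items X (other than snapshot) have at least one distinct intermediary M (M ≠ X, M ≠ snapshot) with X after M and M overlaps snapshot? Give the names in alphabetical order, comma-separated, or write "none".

Target snapshot = [t=384, t=429].
Intermediaries M with M overlaps snapshot: lunch.
Via lunch — items with X after lunch: design_review, handoff, onboarding.
Union: design_review, handoff, onboarding.

design_review, handoff, onboarding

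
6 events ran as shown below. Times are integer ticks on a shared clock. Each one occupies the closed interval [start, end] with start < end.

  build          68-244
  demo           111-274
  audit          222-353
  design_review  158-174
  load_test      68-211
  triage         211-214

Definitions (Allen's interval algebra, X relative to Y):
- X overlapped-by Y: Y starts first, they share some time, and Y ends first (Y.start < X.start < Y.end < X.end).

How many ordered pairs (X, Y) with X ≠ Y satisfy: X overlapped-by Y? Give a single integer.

Checking all 30 ordered pairs for relation 'overlapped-by'; matching pairs in alphabetical order:
(audit, build): audit overlapped-by build ✓
(audit, demo): audit overlapped-by demo ✓
(demo, build): demo overlapped-by build ✓
(demo, load_test): demo overlapped-by load_test ✓
Count: 4.

4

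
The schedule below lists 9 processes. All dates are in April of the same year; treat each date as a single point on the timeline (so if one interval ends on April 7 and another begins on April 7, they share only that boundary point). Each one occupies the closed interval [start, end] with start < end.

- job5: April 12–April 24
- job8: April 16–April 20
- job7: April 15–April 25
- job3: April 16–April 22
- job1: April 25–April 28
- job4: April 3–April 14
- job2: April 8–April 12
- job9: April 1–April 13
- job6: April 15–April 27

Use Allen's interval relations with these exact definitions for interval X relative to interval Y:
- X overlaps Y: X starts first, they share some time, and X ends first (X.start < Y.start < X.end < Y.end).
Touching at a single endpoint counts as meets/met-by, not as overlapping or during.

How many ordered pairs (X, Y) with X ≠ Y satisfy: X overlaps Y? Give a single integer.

Checking all 72 ordered pairs for relation 'overlaps'; matching pairs in alphabetical order:
(job4, job5): job4 overlaps job5 ✓
(job5, job6): job5 overlaps job6 ✓
(job5, job7): job5 overlaps job7 ✓
(job6, job1): job6 overlaps job1 ✓
(job9, job4): job9 overlaps job4 ✓
(job9, job5): job9 overlaps job5 ✓
Count: 6.

6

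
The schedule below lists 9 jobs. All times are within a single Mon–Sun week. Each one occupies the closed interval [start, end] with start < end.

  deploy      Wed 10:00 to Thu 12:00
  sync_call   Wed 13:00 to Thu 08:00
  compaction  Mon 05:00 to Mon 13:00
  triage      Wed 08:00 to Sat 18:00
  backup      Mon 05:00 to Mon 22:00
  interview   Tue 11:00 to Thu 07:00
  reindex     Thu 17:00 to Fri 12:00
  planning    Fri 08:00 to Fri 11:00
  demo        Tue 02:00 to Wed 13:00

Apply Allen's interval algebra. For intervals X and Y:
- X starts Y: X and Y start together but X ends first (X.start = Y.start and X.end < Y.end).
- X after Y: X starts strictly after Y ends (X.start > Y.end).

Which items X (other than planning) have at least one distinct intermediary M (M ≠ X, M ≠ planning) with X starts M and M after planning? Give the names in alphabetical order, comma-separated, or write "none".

none

Target planning = [Fri 08:00, Fri 11:00].
Intermediaries M with M after planning: none.
Union: none.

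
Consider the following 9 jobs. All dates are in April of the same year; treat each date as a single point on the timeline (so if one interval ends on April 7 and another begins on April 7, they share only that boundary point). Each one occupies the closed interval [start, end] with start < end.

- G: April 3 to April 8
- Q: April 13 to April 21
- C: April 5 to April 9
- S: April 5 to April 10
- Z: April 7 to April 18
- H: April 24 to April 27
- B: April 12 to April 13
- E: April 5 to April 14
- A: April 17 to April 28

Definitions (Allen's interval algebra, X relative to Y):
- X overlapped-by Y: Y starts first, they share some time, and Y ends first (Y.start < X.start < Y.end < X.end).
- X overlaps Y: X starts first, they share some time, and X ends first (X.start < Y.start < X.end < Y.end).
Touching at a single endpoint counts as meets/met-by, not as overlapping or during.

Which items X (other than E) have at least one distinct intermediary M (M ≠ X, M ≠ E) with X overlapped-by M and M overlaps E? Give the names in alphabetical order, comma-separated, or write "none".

C, S, Z

Target E = [April 5, April 14].
Intermediaries M with M overlaps E: G.
Via G — items with X overlapped-by G: C, S, Z.
Union: C, S, Z.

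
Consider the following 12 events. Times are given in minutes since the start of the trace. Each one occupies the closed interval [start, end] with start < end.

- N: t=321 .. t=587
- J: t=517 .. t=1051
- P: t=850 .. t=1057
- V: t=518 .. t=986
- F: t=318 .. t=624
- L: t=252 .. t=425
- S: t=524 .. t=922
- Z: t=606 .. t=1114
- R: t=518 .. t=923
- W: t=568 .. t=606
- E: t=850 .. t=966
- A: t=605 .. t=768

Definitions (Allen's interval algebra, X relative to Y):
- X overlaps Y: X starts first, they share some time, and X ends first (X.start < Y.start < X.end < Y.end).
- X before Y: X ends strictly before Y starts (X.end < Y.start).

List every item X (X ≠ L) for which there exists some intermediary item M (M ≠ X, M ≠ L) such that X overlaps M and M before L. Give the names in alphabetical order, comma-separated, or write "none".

none

Target L = [t=252, t=425].
Intermediaries M with M before L: none.
Union: none.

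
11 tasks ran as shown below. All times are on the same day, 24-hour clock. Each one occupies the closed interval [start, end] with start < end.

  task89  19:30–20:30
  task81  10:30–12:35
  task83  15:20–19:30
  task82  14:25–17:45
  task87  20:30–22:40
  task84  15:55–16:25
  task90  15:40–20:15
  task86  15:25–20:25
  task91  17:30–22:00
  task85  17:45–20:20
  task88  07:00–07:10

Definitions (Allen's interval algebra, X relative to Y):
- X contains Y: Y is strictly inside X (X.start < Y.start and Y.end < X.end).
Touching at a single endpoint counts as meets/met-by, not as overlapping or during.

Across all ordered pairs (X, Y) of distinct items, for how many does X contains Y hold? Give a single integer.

8

Checking all 110 ordered pairs for relation 'contains'; matching pairs in alphabetical order:
(task82, task84): task82 contains task84 ✓
(task83, task84): task83 contains task84 ✓
(task86, task84): task86 contains task84 ✓
(task86, task85): task86 contains task85 ✓
(task86, task90): task86 contains task90 ✓
(task90, task84): task90 contains task84 ✓
(task91, task85): task91 contains task85 ✓
(task91, task89): task91 contains task89 ✓
Count: 8.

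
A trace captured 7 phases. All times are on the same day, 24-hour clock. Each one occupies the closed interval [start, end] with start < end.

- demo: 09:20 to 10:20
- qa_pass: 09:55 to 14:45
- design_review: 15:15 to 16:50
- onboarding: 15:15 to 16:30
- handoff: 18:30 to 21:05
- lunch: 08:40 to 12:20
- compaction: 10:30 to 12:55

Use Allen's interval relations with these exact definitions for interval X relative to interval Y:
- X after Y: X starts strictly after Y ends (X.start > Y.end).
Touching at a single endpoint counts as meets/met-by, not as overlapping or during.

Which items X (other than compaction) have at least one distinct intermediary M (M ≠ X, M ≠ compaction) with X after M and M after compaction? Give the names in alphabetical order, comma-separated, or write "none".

Target compaction = [10:30, 12:55].
Intermediaries M with M after compaction: design_review, handoff, onboarding.
Via design_review — items with X after design_review: handoff.
Via handoff — items with X after handoff: none.
Via onboarding — items with X after onboarding: handoff.
Union: handoff.

handoff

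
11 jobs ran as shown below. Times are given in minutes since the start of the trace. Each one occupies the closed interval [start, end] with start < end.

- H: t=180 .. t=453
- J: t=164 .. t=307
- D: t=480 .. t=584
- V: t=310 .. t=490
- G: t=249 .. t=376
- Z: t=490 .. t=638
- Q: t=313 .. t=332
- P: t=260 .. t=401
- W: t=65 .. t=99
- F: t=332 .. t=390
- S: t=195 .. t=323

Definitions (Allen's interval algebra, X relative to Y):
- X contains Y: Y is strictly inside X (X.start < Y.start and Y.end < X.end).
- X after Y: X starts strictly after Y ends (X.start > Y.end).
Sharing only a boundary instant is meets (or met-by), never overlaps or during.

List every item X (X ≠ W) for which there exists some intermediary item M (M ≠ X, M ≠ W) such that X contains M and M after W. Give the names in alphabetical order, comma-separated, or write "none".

G, H, P, V

Target W = [t=65, t=99].
Intermediaries M with M after W: D, F, G, H, J, P, Q, S, V, Z.
Via D — items with X contains D: none.
Via F — items with X contains F: H, P, V.
Via G — items with X contains G: H.
Via H — items with X contains H: none.
Via J — items with X contains J: none.
Via P — items with X contains P: H.
Via Q — items with X contains Q: G, H, P, V.
Via S — items with X contains S: H.
Via V — items with X contains V: none.
Via Z — items with X contains Z: none.
Union: G, H, P, V.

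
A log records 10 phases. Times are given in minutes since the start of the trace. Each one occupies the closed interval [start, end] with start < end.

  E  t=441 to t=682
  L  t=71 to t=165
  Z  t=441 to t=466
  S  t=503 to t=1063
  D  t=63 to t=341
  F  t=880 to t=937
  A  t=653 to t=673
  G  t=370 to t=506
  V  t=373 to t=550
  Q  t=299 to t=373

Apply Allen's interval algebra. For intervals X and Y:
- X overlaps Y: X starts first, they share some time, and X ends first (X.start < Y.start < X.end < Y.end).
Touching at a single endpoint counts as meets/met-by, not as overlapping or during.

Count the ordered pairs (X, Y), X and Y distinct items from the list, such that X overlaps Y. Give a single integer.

Checking all 90 ordered pairs for relation 'overlaps'; matching pairs in alphabetical order:
(D, Q): D overlaps Q ✓
(E, S): E overlaps S ✓
(G, E): G overlaps E ✓
(G, S): G overlaps S ✓
(G, V): G overlaps V ✓
(Q, G): Q overlaps G ✓
(V, E): V overlaps E ✓
(V, S): V overlaps S ✓
Count: 8.

8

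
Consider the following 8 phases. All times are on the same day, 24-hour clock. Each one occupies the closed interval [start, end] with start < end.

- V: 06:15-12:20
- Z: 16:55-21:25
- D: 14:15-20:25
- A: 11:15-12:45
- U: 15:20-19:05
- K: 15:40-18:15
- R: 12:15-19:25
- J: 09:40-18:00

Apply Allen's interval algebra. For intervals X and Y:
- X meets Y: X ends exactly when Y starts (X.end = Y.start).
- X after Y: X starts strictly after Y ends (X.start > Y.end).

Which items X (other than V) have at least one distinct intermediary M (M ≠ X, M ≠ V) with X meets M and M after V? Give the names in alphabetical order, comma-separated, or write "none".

none

Target V = [06:15, 12:20].
Intermediaries M with M after V: D, K, U, Z.
Via D — items with X meets D: none.
Via K — items with X meets K: none.
Via U — items with X meets U: none.
Via Z — items with X meets Z: none.
Union: none.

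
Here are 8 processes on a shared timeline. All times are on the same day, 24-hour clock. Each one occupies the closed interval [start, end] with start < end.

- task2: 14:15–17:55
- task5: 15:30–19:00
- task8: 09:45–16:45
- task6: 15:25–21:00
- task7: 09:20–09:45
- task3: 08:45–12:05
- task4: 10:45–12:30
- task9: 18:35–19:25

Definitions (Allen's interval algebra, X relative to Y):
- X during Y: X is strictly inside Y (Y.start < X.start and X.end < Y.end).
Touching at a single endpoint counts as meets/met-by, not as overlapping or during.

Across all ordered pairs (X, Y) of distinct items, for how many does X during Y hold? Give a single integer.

Checking all 56 ordered pairs for relation 'during'; matching pairs in alphabetical order:
(task4, task8): task4 during task8 ✓
(task5, task6): task5 during task6 ✓
(task7, task3): task7 during task3 ✓
(task9, task6): task9 during task6 ✓
Count: 4.

4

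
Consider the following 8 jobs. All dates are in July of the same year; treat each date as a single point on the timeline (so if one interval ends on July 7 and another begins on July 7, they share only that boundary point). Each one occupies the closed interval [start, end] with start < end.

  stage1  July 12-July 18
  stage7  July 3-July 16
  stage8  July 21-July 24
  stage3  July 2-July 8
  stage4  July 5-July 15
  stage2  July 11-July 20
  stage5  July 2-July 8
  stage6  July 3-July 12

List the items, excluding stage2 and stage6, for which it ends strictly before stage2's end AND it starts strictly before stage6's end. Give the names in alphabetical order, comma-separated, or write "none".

stage3, stage4, stage5, stage7

Conditions: its end is strictly before stage2's end (X.end < July 20) AND its start is strictly before stage6's end (X.start < July 12).
stage1: end July 18 < July 20? ✓; start July 12 < July 12? ✗ → no.
stage3: end July 8 < July 20? ✓; start July 2 < July 12? ✓ → yes.
stage4: end July 15 < July 20? ✓; start July 5 < July 12? ✓ → yes.
stage5: end July 8 < July 20? ✓; start July 2 < July 12? ✓ → yes.
stage7: end July 16 < July 20? ✓; start July 3 < July 12? ✓ → yes.
stage8: end July 24 < July 20? ✗; start July 21 < July 12? ✗ → no.
Result: stage3, stage4, stage5, stage7.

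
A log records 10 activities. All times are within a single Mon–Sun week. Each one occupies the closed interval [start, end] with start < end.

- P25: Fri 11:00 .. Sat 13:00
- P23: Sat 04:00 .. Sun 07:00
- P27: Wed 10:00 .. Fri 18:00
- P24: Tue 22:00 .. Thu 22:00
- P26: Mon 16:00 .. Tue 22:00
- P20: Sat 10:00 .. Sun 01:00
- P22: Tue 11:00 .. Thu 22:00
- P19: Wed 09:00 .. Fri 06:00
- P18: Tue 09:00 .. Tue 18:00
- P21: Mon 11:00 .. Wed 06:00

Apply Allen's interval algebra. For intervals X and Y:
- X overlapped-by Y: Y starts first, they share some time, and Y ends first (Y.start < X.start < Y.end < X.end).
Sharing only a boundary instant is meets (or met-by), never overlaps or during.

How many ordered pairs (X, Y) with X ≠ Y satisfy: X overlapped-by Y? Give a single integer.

Checking all 90 ordered pairs for relation 'overlapped-by'; matching pairs in alphabetical order:
(P19, P22): P19 overlapped-by P22 ✓
(P19, P24): P19 overlapped-by P24 ✓
(P20, P25): P20 overlapped-by P25 ✓
(P22, P18): P22 overlapped-by P18 ✓
(P22, P21): P22 overlapped-by P21 ✓
(P22, P26): P22 overlapped-by P26 ✓
(P23, P25): P23 overlapped-by P25 ✓
(P24, P21): P24 overlapped-by P21 ✓
(P25, P27): P25 overlapped-by P27 ✓
(P27, P19): P27 overlapped-by P19 ✓
(P27, P22): P27 overlapped-by P22 ✓
(P27, P24): P27 overlapped-by P24 ✓
Count: 12.

12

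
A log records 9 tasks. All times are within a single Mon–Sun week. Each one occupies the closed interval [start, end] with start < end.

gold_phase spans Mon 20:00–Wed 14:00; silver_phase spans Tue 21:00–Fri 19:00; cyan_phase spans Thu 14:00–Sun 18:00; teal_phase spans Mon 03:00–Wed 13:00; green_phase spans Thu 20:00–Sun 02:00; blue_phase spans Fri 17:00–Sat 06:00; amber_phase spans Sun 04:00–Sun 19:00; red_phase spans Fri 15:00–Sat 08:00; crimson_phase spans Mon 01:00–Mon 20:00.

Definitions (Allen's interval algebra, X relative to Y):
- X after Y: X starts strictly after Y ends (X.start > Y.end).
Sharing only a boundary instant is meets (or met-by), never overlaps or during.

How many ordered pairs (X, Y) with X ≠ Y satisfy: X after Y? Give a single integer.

Checking all 72 ordered pairs for relation 'after'; matching pairs in alphabetical order:
(amber_phase, blue_phase): amber_phase after blue_phase ✓
(amber_phase, crimson_phase): amber_phase after crimson_phase ✓
(amber_phase, gold_phase): amber_phase after gold_phase ✓
(amber_phase, green_phase): amber_phase after green_phase ✓
(amber_phase, red_phase): amber_phase after red_phase ✓
(amber_phase, silver_phase): amber_phase after silver_phase ✓
(amber_phase, teal_phase): amber_phase after teal_phase ✓
(blue_phase, crimson_phase): blue_phase after crimson_phase ✓
(blue_phase, gold_phase): blue_phase after gold_phase ✓
(blue_phase, teal_phase): blue_phase after teal_phase ✓
(cyan_phase, crimson_phase): cyan_phase after crimson_phase ✓
(cyan_phase, gold_phase): cyan_phase after gold_phase ✓
(cyan_phase, teal_phase): cyan_phase after teal_phase ✓
(green_phase, crimson_phase): green_phase after crimson_phase ✓
(green_phase, gold_phase): green_phase after gold_phase ✓
(green_phase, teal_phase): green_phase after teal_phase ✓
(red_phase, crimson_phase): red_phase after crimson_phase ✓
(red_phase, gold_phase): red_phase after gold_phase ✓
(red_phase, teal_phase): red_phase after teal_phase ✓
(silver_phase, crimson_phase): silver_phase after crimson_phase ✓
Count: 20.

20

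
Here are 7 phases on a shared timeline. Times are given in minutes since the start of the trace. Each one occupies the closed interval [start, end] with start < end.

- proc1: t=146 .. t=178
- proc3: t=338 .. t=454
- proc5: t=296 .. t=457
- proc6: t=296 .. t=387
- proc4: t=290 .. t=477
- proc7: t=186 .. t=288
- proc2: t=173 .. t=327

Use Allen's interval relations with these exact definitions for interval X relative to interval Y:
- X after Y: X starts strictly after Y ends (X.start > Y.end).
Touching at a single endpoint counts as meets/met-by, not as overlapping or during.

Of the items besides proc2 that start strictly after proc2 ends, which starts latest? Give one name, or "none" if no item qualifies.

Target proc2 = [t=173, t=327].
proc1 [t=146, t=178] → overlaps → excluded.
proc3 [t=338, t=454] → after → candidate.
proc4 [t=290, t=477] → overlapped-by → excluded.
proc5 [t=296, t=457] → overlapped-by → excluded.
proc6 [t=296, t=387] → overlapped-by → excluded.
proc7 [t=186, t=288] → during → excluded.
Among candidates, latest start is t=338 → proc3.

proc3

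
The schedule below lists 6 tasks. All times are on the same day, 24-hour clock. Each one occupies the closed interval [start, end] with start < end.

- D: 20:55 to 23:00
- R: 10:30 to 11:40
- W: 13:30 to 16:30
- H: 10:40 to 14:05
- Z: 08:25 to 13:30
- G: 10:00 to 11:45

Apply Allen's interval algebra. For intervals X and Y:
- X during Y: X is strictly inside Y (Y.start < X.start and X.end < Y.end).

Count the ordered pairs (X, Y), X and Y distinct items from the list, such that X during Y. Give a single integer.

Checking all 30 ordered pairs for relation 'during'; matching pairs in alphabetical order:
(G, Z): G during Z ✓
(R, G): R during G ✓
(R, Z): R during Z ✓
Count: 3.

3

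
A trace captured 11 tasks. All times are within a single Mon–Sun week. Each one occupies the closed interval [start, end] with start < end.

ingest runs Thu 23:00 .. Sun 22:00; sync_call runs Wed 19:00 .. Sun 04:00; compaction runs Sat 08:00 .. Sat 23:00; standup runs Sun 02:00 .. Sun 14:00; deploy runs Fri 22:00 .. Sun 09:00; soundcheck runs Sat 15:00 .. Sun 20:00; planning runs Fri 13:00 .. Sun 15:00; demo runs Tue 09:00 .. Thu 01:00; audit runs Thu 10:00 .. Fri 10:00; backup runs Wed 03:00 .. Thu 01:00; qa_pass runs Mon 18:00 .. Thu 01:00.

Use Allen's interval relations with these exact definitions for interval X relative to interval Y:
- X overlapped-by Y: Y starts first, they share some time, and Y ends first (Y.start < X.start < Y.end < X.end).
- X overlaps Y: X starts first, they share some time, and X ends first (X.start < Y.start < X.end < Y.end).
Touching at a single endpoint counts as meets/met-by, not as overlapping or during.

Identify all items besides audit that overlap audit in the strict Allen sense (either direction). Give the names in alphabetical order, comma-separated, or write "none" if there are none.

ingest

Target audit = [Thu 10:00, Fri 10:00].
backup [Wed 03:00, Thu 01:00] → before → no.
compaction [Sat 08:00, Sat 23:00] → after → no.
demo [Tue 09:00, Thu 01:00] → before → no.
deploy [Fri 22:00, Sun 09:00] → after → no.
ingest [Thu 23:00, Sun 22:00] → overlapped-by → yes.
planning [Fri 13:00, Sun 15:00] → after → no.
qa_pass [Mon 18:00, Thu 01:00] → before → no.
soundcheck [Sat 15:00, Sun 20:00] → after → no.
standup [Sun 02:00, Sun 14:00] → after → no.
sync_call [Wed 19:00, Sun 04:00] → contains → no.
Result: ingest.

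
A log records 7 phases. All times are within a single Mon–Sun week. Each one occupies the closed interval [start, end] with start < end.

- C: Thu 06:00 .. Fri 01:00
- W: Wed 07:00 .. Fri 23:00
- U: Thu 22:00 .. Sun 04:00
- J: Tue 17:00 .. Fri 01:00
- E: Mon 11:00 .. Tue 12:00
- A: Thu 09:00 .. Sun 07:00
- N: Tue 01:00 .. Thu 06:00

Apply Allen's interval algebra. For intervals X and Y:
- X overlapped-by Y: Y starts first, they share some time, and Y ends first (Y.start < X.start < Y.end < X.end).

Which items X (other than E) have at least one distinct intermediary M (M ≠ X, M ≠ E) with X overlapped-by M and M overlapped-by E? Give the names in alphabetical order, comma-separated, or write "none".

Target E = [Mon 11:00, Tue 12:00].
Intermediaries M with M overlapped-by E: N.
Via N — items with X overlapped-by N: J, W.
Union: J, W.

J, W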